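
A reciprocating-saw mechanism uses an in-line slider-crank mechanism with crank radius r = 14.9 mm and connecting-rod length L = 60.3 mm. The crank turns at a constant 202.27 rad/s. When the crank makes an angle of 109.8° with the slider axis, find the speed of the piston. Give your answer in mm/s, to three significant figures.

ω = 202.3 rad/s
For an in-line slider-crank, x = r cosθ + √(L² − r² sin²θ), so v = −rω sinθ·[1 + r cosθ/√(L² − r² sin²θ)].
With r = 0.0149 m, L = 0.0603 m, θ = 109.8°: √(L² − r² sin²θ) = 0.058648 m.
v = −0.0149·202.3·0.94088·[1 + 0.0149·-0.33874/0.058648] = -2.5916 m/s.
|v| = 2.5916 m/s = 2591.6 mm/s.

2590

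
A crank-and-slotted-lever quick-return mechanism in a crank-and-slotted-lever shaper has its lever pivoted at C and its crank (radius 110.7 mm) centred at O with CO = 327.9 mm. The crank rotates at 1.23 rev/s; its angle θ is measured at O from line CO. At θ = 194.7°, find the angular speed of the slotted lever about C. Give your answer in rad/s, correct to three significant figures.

ω = 7.728 rad/s (from 1.23 rev/s).
Crank pin A relative to C: A = (d + r cosθ, r sinθ); lever angle φ = atan2(r sinθ, d + r cosθ).
Differentiating tanφ: φ̇ = rω(d cosθ + r)/(d² + r² + 2dr cosθ).
d² + r² + 2dr cosθ = |CA|² = 0.0495521 m²;  d cosθ + r = -0.20647 m.
|ω_lever| = |0.1107·7.728·-0.20647| / 0.0495521 = 3.5647 rad/s.

3.56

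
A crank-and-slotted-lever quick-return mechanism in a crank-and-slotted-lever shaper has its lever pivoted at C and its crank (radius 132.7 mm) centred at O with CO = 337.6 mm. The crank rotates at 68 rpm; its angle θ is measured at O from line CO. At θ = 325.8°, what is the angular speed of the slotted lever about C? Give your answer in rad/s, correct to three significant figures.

1.89

ω = 7.121 rad/s (from 68 rpm).
Crank pin A relative to C: A = (d + r cosθ, r sinθ); lever angle φ = atan2(r sinθ, d + r cosθ).
Differentiating tanφ: φ̇ = rω(d cosθ + r)/(d² + r² + 2dr cosθ).
d² + r² + 2dr cosθ = |CA|² = 0.205689 m²;  d cosθ + r = +0.41192 m.
|ω_lever| = |0.1327·7.121·+0.41192| / 0.205689 = 1.8924 rad/s.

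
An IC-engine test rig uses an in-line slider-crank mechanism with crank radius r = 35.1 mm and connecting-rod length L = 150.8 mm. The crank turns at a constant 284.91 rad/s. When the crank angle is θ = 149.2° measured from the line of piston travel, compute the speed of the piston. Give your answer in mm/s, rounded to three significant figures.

ω = 284.9 rad/s
For an in-line slider-crank, x = r cosθ + √(L² − r² sin²θ), so v = −rω sinθ·[1 + r cosθ/√(L² − r² sin²θ)].
With r = 0.0351 m, L = 0.1508 m, θ = 149.2°: √(L² − r² sin²θ) = 0.14973 m.
v = −0.0351·284.9·0.51204·[1 + 0.0351·-0.85896/0.14973] = -4.0895 m/s.
|v| = 4.0895 m/s = 4089.5 mm/s.

4090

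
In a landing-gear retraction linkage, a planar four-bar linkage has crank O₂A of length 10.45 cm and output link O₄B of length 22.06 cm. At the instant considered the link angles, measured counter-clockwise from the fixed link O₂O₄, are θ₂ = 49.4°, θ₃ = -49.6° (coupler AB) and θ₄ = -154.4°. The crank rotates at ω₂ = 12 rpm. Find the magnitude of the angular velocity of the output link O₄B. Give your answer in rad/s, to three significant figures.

0.608

ω₂ = 1.257 rad/s (from 12 rpm).
Differentiating the loop-closure r₂e^{iθ₂}+r₃e^{iθ₃}=r₁+r₄e^{iθ₄} gives r₂ω₂e^{iθ₂}+r₃ω₃e^{iθ₃}=r₄ω₄e^{iθ₄}.
Eliminating the other unknown: ω₄ = r₂ω₂ sin(θ₂−θ₃) / [r₄ sin(θ₄−θ₃)].
Numerator sine = +0.98769; denominator sine = -0.96682.
Result = 0.1045·1.257·(+0.98769) / (0.2206·(-0.96682)) = -0.60813 rad/s; magnitude 0.60813 rad/s.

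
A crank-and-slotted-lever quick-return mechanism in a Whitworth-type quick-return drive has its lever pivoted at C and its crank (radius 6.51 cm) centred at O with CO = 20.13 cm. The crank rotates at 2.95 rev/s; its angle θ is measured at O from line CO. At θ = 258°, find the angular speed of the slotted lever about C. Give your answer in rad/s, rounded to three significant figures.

0.714

ω = 18.54 rad/s (from 2.95 rev/s).
Crank pin A relative to C: A = (d + r cosθ, r sinθ); lever angle φ = atan2(r sinθ, d + r cosθ).
Differentiating tanφ: φ̇ = rω(d cosθ + r)/(d² + r² + 2dr cosθ).
d² + r² + 2dr cosθ = |CA|² = 0.0393105 m²;  d cosθ + r = +0.023247 m.
|ω_lever| = |0.0651·18.54·+0.023247| / 0.0393105 = 0.71359 rad/s.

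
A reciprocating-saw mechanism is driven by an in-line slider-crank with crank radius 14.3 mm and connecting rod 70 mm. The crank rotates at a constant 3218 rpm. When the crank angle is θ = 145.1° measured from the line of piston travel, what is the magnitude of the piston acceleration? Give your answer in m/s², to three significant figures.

1210

ω = 2π·3218/60 = 337 rad/s
x(θ) = r cosθ + √(L² − r² sin²θ); with ω constant, a = ω²·d²x/dθ².
d²x/dθ² = −r cosθ − r²(cos2θ)/√u − r⁴ sin²2θ/(4u^{3/2}),  u = L² − r² sin²θ = 0.00483306 m².
Substituting r = 0.0143 m, L = 0.07 m, θ = 145.1°: d²x/dθ² = +0.010685 m.
a = ω²·d²x/dθ² = (337)²·(+0.010685) = +1213.4 m/s²;  |a| = 1213.4 m/s².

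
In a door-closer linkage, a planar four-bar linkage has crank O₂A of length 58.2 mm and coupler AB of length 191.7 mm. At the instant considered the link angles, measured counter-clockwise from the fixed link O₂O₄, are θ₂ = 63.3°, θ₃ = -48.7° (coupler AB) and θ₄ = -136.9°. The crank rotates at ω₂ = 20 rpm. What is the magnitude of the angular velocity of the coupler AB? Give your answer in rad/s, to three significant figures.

ω₂ = 2.094 rad/s (from 20 rpm).
Differentiating the loop-closure r₂e^{iθ₂}+r₃e^{iθ₃}=r₁+r₄e^{iθ₄} gives r₂ω₂e^{iθ₂}+r₃ω₃e^{iθ₃}=r₄ω₄e^{iθ₄}.
Eliminating the other unknown: ω₃ = r₂ω₂ sin(θ₄−θ₂) / [r₃ sin(θ₃−θ₄)].
Numerator sine = +0.34530; denominator sine = +0.99951.
Result = 0.0582·2.094·(+0.34530) / (0.1917·(+0.99951)) = +0.21967 rad/s; magnitude 0.21967 rad/s.

0.220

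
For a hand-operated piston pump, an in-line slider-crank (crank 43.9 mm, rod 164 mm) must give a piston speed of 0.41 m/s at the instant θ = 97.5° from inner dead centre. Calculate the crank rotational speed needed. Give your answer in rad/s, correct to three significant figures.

9.77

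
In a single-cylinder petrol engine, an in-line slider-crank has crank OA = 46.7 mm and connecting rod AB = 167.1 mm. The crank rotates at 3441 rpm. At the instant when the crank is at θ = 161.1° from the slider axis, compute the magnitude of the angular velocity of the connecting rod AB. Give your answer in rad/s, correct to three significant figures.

ω = 360.3 rad/s (converted from 3441 rpm).
The rod makes angle φ with the slider axis where L sinφ = r sinθ; differentiating, L cosφ·φ̇ = r ω cosθ.
L cosφ = √(L² − r² sin²θ) = 0.16641 m.
|ω_rod| = r ω |cosθ| / √(L² − r² sin²θ) = 0.0467·360.3·0.94609/0.16641 = 95.669 rad/s.

95.7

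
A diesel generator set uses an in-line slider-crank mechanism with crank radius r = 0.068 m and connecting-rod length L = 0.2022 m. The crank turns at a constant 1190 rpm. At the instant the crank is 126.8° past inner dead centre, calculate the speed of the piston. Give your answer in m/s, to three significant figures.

ω = 2π·1190/60 = 124.6 rad/s
For an in-line slider-crank, x = r cosθ + √(L² − r² sin²θ), so v = −rω sinθ·[1 + r cosθ/√(L² − r² sin²θ)].
With r = 0.068 m, L = 0.2022 m, θ = 126.8°: √(L² − r² sin²θ) = 0.19473 m.
v = −0.068·124.6·0.80073·[1 + 0.068·-0.59902/0.19473] = -5.366 m/s.
|v| = 5.366 m/s.

5.37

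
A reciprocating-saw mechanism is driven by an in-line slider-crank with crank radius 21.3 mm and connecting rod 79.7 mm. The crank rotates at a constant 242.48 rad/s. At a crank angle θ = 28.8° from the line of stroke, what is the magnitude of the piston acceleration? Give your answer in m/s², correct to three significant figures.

1280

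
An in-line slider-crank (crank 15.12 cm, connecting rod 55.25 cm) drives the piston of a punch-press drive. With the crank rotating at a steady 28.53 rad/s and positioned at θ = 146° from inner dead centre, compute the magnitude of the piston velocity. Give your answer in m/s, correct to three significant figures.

ω = 28.53 rad/s
For an in-line slider-crank, x = r cosθ + √(L² − r² sin²θ), so v = −rω sinθ·[1 + r cosθ/√(L² − r² sin²θ)].
With r = 0.1512 m, L = 0.5525 m, θ = 146°: √(L² − r² sin²θ) = 0.54599 m.
v = −0.1512·28.53·0.55919·[1 + 0.1512·-0.82904/0.54599] = -1.8584 m/s.
|v| = 1.8584 m/s.

1.86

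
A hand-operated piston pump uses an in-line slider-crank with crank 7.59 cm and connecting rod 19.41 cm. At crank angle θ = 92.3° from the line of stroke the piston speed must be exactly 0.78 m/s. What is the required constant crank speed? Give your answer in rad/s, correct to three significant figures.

For an in-line slider-crank, |v_piston| = rω|sinθ|·[1 + r cosθ/√(L² − r² sin²θ)].
With r = 0.0759 m, L = 0.1941 m, θ = 92.3°: the bracketed kinematic factor |dx/dθ| = 0.074546 m.
ω = v/|dx/dθ| = 0.78/0.074546 = 10.463 rad/s.

10.5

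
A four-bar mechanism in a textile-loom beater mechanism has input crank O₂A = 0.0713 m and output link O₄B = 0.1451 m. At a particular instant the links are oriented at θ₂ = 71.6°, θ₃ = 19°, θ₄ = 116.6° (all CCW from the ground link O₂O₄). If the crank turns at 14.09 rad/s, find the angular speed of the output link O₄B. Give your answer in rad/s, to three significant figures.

5.55

ω₂ = 14.09 rad/s
Differentiating the loop-closure r₂e^{iθ₂}+r₃e^{iθ₃}=r₁+r₄e^{iθ₄} gives r₂ω₂e^{iθ₂}+r₃ω₃e^{iθ₃}=r₄ω₄e^{iθ₄}.
Eliminating the other unknown: ω₄ = r₂ω₂ sin(θ₂−θ₃) / [r₄ sin(θ₄−θ₃)].
Numerator sine = +0.79441; denominator sine = +0.99122.
Result = 0.0713·14.09·(+0.79441) / (0.1451·(+0.99122)) = +5.549 rad/s; magnitude 5.549 rad/s.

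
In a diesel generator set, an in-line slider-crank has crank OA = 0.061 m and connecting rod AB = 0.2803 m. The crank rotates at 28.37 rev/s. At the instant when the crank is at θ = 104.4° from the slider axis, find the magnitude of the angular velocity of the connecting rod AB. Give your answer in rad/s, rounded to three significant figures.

ω = 178.3 rad/s (converted from 28.37 rev/s).
The rod makes angle φ with the slider axis where L sinφ = r sinθ; differentiating, L cosφ·φ̇ = r ω cosθ.
L cosφ = √(L² − r² sin²θ) = 0.274 m.
|ω_rod| = r ω |cosθ| / √(L² − r² sin²θ) = 0.061·178.3·0.24869/0.274 = 9.869 rad/s.

9.87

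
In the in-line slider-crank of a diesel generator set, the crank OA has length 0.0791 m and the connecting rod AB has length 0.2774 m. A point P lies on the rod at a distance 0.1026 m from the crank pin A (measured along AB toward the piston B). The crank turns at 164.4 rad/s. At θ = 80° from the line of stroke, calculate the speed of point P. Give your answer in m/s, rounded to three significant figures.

13.1

ω = 164.4 rad/s.  Crank-pin speed |V_A| = rω = 13.004 m/s, perpendicular to OA.
Rod angle: sinφ = −(r/L) sinθ ⇒ φ = -16.309°; ω_rod = −rω cosθ/√(L²−r²sin²θ) = -8.4816 rad/s.
V_P = V_A + ω_rod × AP, with AP = 0.1026 m along the rod.
Components: V_Px = −rω sinθ − a·ω_rod·sinφ = -13.051 m/s;  V_Py = rω cosθ + a·ω_rod·cosφ = +1.4229 m/s.
|V_P| = √(V_Px² + V_Py²) = 13.128 m/s.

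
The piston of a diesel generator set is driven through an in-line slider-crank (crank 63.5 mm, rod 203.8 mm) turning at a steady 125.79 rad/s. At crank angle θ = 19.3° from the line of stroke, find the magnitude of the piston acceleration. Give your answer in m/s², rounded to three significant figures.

1200

ω = 125.8 rad/s
x(θ) = r cosθ + √(L² − r² sin²θ); with ω constant, a = ω²·d²x/dθ².
d²x/dθ² = −r cosθ − r²(cos2θ)/√u − r⁴ sin²2θ/(4u^{3/2}),  u = L² − r² sin²θ = 0.041094 m².
Substituting r = 0.0635 m, L = 0.2038 m, θ = 19.3°: d²x/dθ² = -0.075667 m.
a = ω²·d²x/dθ² = (125.8)²·(-0.075667) = -1197.3 m/s²;  |a| = 1197.3 m/s².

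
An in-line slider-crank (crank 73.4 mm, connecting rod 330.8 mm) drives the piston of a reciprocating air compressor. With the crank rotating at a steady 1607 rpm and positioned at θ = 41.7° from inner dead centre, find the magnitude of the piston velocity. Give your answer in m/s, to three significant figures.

9.59

ω = 2π·1607/60 = 168.3 rad/s
For an in-line slider-crank, x = r cosθ + √(L² − r² sin²θ), so v = −rω sinθ·[1 + r cosθ/√(L² − r² sin²θ)].
With r = 0.0734 m, L = 0.3308 m, θ = 41.7°: √(L² − r² sin²θ) = 0.32718 m.
v = −0.0734·168.3·0.66523·[1 + 0.0734·0.74664/0.32718] = -9.5934 m/s.
|v| = 9.5934 m/s.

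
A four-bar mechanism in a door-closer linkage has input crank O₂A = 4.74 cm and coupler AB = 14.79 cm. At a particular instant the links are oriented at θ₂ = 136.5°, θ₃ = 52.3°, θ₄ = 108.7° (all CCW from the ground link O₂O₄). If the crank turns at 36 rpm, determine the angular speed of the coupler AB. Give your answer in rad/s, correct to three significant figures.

ω₂ = 3.77 rad/s (from 36 rpm).
Differentiating the loop-closure r₂e^{iθ₂}+r₃e^{iθ₃}=r₁+r₄e^{iθ₄} gives r₂ω₂e^{iθ₂}+r₃ω₃e^{iθ₃}=r₄ω₄e^{iθ₄}.
Eliminating the other unknown: ω₃ = r₂ω₂ sin(θ₄−θ₂) / [r₃ sin(θ₃−θ₄)].
Numerator sine = -0.46639; denominator sine = -0.83292.
Result = 0.0474·3.77·(-0.46639) / (0.1479·(-0.83292)) = +0.67652 rad/s; magnitude 0.67652 rad/s.

0.677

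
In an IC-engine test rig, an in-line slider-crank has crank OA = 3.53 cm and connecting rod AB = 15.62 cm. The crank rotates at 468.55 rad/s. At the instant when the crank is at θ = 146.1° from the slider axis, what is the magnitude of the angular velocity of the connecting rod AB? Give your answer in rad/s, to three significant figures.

88.6

ω = 468.6 rad/s
The rod makes angle φ with the slider axis where L sinφ = r sinθ; differentiating, L cosφ·φ̇ = r ω cosθ.
L cosφ = √(L² − r² sin²θ) = 0.15495 m.
|ω_rod| = r ω |cosθ| / √(L² − r² sin²θ) = 0.0353·468.6·0.83001/0.15495 = 88.596 rad/s.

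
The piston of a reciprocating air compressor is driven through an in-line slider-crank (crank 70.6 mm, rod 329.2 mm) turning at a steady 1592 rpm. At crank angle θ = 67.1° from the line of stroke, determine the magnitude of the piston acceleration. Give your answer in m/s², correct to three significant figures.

ω = 2π·1592/60 = 166.7 rad/s
x(θ) = r cosθ + √(L² − r² sin²θ); with ω constant, a = ω²·d²x/dθ².
d²x/dθ² = −r cosθ − r²(cos2θ)/√u − r⁴ sin²2θ/(4u^{3/2}),  u = L² − r² sin²θ = 0.104143 m².
Substituting r = 0.0706 m, L = 0.3292 m, θ = 67.1°: d²x/dθ² = -0.016799 m.
a = ω²·d²x/dθ² = (166.7)²·(-0.016799) = -466.91 m/s²;  |a| = 466.91 m/s².

467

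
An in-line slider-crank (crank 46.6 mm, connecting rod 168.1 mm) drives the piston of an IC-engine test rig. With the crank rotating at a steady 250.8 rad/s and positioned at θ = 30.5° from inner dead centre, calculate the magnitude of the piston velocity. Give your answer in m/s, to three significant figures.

7.36

ω = 250.8 rad/s
For an in-line slider-crank, x = r cosθ + √(L² − r² sin²θ), so v = −rω sinθ·[1 + r cosθ/√(L² − r² sin²θ)].
With r = 0.0466 m, L = 0.1681 m, θ = 30.5°: √(L² − r² sin²θ) = 0.16643 m.
v = −0.0466·250.8·0.50754·[1 + 0.0466·0.86163/0.16643] = -7.3628 m/s.
|v| = 7.3628 m/s.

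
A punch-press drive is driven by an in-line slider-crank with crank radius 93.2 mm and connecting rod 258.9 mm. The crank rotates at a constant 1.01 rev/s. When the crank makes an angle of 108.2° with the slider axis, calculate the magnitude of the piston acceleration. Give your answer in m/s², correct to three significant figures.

ω = 2π·1.01 = 6.346 rad/s
x(θ) = r cosθ + √(L² − r² sin²θ); with ω constant, a = ω²·d²x/dθ².
d²x/dθ² = −r cosθ − r²(cos2θ)/√u − r⁴ sin²2θ/(4u^{3/2}),  u = L² − r² sin²θ = 0.0591903 m².
Substituting r = 0.0932 m, L = 0.2589 m, θ = 108.2°: d²x/dθ² = +0.057386 m.
a = ω²·d²x/dθ² = (6.346)²·(+0.057386) = +2.311 m/s²;  |a| = 2.311 m/s².

2.31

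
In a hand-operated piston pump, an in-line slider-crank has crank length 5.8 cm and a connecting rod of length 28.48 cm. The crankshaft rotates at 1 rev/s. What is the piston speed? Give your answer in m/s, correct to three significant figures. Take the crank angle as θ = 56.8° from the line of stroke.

ω = 2π·1 = 6.283 rad/s
For an in-line slider-crank, x = r cosθ + √(L² − r² sin²θ), so v = −rω sinθ·[1 + r cosθ/√(L² − r² sin²θ)].
With r = 0.058 m, L = 0.2848 m, θ = 56.8°: √(L² − r² sin²θ) = 0.28063 m.
v = −0.058·6.283·0.83676·[1 + 0.058·0.54756/0.28063] = -0.33945 m/s.
|v| = 0.33945 m/s.

0.339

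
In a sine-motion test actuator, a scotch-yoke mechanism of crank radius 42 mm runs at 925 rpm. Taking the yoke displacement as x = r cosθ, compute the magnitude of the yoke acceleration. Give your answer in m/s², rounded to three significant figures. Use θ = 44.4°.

ω = 96.87 rad/s (from 925 rpm).
x = r cosθ ⇒ ẍ = −rω² cosθ (ω constant).
|a| = rω²|cosθ| = 0.042·(96.87)²·|cos 44.4°| = 281.56 m/s².

282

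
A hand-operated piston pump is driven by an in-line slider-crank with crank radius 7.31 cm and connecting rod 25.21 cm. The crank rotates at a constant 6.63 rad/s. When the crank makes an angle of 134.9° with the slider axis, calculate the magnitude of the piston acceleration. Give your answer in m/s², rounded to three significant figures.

ω = 6.63 rad/s
x(θ) = r cosθ + √(L² − r² sin²θ); with ω constant, a = ω²·d²x/dθ².
d²x/dθ² = −r cosθ − r²(cos2θ)/√u − r⁴ sin²2θ/(4u^{3/2}),  u = L² − r² sin²θ = 0.0608733 m².
Substituting r = 0.0731 m, L = 0.2521 m, θ = 134.9°: d²x/dθ² = +0.0512 m.
a = ω²·d²x/dθ² = (6.63)²·(+0.0512) = +2.2506 m/s²;  |a| = 2.2506 m/s².

2.25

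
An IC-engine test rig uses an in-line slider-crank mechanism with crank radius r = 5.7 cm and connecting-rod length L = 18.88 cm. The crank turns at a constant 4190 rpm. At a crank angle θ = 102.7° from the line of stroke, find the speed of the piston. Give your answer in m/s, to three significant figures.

ω = 2π·4190/60 = 438.8 rad/s
For an in-line slider-crank, x = r cosθ + √(L² − r² sin²θ), so v = −rω sinθ·[1 + r cosθ/√(L² − r² sin²θ)].
With r = 0.057 m, L = 0.1888 m, θ = 102.7°: √(L² − r² sin²θ) = 0.18043 m.
v = −0.057·438.8·0.97553·[1 + 0.057·-0.21985/0.18043] = -22.704 m/s.
|v| = 22.704 m/s.

22.7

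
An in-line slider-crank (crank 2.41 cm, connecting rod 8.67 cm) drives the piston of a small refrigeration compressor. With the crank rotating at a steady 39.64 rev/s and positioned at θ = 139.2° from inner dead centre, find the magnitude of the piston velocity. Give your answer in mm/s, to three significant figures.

3080

ω = 2π·39.6 = 249.1 rad/s
For an in-line slider-crank, x = r cosθ + √(L² − r² sin²θ), so v = −rω sinθ·[1 + r cosθ/√(L² − r² sin²θ)].
With r = 0.0241 m, L = 0.0867 m, θ = 139.2°: √(L² − r² sin²θ) = 0.085258 m.
v = −0.0241·249.1·0.65342·[1 + 0.0241·-0.75700/0.085258] = -3.0829 m/s.
|v| = 3.0829 m/s = 3082.9 mm/s.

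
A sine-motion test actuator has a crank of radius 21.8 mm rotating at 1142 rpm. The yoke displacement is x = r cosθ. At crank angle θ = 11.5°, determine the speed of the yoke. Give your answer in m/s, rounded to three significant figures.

0.520

ω = 119.6 rad/s (from 1142 rpm).
x = r cosθ ⇒ ẋ = −rω sinθ.
|v| = rω|sinθ| = 0.0218·119.6·|sin 11.5°| = 0.51976 m/s.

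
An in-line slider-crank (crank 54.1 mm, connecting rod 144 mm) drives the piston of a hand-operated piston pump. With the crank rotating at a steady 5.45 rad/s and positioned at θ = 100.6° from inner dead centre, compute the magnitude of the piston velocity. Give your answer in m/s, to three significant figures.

ω = 5.45 rad/s
For an in-line slider-crank, x = r cosθ + √(L² − r² sin²θ), so v = −rω sinθ·[1 + r cosθ/√(L² − r² sin²θ)].
With r = 0.0541 m, L = 0.144 m, θ = 100.6°: √(L² − r² sin²θ) = 0.13382 m.
v = −0.0541·5.45·0.98294·[1 + 0.0541·-0.18395/0.13382] = -0.26826 m/s.
|v| = 0.26826 m/s.

0.268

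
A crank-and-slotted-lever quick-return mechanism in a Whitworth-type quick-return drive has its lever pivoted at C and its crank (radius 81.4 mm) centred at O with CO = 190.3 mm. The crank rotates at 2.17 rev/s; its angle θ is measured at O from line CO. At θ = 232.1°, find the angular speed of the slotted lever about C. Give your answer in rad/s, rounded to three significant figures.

ω = 13.63 rad/s (from 2.17 rev/s).
Crank pin A relative to C: A = (d + r cosθ, r sinθ); lever angle φ = atan2(r sinθ, d + r cosθ).
Differentiating tanφ: φ̇ = rω(d cosθ + r)/(d² + r² + 2dr cosθ).
d² + r² + 2dr cosθ = |CA|² = 0.023809 m²;  d cosθ + r = -0.035498 m.
|ω_lever| = |0.0814·13.63·-0.035498| / 0.023809 = 1.6548 rad/s.

1.65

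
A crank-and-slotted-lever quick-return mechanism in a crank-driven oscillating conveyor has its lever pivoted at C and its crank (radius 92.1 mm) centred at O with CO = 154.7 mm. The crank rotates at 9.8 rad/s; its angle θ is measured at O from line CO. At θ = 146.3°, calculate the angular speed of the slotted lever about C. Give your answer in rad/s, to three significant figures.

3.79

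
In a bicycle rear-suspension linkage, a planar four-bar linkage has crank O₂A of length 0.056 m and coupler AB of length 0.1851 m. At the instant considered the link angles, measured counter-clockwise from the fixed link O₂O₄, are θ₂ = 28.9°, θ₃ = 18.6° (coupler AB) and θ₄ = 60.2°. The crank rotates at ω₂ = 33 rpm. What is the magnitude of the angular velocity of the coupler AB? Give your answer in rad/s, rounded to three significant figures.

0.818

ω₂ = 3.456 rad/s (from 33 rpm).
Differentiating the loop-closure r₂e^{iθ₂}+r₃e^{iθ₃}=r₁+r₄e^{iθ₄} gives r₂ω₂e^{iθ₂}+r₃ω₃e^{iθ₃}=r₄ω₄e^{iθ₄}.
Eliminating the other unknown: ω₃ = r₂ω₂ sin(θ₄−θ₂) / [r₃ sin(θ₃−θ₄)].
Numerator sine = +0.51952; denominator sine = -0.66393.
Result = 0.056·3.456·(+0.51952) / (0.1851·(-0.66393)) = -0.8181 rad/s; magnitude 0.8181 rad/s.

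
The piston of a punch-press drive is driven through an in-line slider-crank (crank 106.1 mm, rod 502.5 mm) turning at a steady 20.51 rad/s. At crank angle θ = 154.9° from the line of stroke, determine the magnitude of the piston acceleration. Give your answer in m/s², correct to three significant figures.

34.3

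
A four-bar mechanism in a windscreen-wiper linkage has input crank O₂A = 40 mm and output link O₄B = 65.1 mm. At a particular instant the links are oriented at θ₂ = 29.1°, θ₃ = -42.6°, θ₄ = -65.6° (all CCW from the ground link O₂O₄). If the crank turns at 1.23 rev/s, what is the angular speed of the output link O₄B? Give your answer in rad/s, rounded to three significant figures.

11.5

ω₂ = 7.728 rad/s (from 1.23 rev/s).
Differentiating the loop-closure r₂e^{iθ₂}+r₃e^{iθ₃}=r₁+r₄e^{iθ₄} gives r₂ω₂e^{iθ₂}+r₃ω₃e^{iθ₃}=r₄ω₄e^{iθ₄}.
Eliminating the other unknown: ω₄ = r₂ω₂ sin(θ₂−θ₃) / [r₄ sin(θ₄−θ₃)].
Numerator sine = +0.94943; denominator sine = -0.39073.
Result = 0.04·7.728·(+0.94943) / (0.0651·(-0.39073)) = -11.538 rad/s; magnitude 11.538 rad/s.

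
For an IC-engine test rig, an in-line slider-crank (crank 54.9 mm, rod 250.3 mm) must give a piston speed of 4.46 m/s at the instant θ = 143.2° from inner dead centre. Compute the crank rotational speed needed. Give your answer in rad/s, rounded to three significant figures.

For an in-line slider-crank, |v_piston| = rω|sinθ|·[1 + r cosθ/√(L² − r² sin²θ)].
With r = 0.0549 m, L = 0.2503 m, θ = 143.2°: the bracketed kinematic factor |dx/dθ| = 0.02706 m.
ω = v/|dx/dθ| = 4.46/0.02706 = 164.82 rad/s.

165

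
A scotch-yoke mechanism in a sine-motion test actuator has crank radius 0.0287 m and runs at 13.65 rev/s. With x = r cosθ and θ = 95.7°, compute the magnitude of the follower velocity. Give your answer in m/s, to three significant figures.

2.45

ω = 85.77 rad/s (from 13.65 rev/s).
x = r cosθ ⇒ ẋ = −rω sinθ.
|v| = rω|sinθ| = 0.0287·85.77·|sin 95.7°| = 2.4493 m/s.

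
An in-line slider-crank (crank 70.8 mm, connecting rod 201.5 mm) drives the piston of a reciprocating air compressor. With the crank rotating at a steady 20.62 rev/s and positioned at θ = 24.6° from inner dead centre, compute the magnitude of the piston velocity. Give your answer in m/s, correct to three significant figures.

ω = 2π·20.6 = 129.6 rad/s
For an in-line slider-crank, x = r cosθ + √(L² − r² sin²θ), so v = −rω sinθ·[1 + r cosθ/√(L² − r² sin²θ)].
With r = 0.0708 m, L = 0.2015 m, θ = 24.6°: √(L² − r² sin²θ) = 0.19933 m.
v = −0.0708·129.6·0.41628·[1 + 0.0708·0.90924/0.19933] = -5.0516 m/s.
|v| = 5.0516 m/s.

5.05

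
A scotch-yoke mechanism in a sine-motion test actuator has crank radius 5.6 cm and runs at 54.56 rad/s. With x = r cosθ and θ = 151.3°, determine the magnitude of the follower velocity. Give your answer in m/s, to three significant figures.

1.47

ω = 54.56 rad/s
x = r cosθ ⇒ ẋ = −rω sinθ.
|v| = rω|sinθ| = 0.056·54.56·|sin 151.3°| = 1.4673 m/s.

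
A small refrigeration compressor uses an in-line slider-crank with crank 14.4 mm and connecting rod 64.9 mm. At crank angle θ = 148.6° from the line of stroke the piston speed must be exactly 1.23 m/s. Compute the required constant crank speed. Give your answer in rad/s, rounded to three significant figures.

For an in-line slider-crank, |v_piston| = rω|sinθ|·[1 + r cosθ/√(L² − r² sin²θ)].
With r = 0.0144 m, L = 0.0649 m, θ = 148.6°: the bracketed kinematic factor |dx/dθ| = 0.0060721 m.
ω = v/|dx/dθ| = 1.23/0.0060721 = 202.57 rad/s.

203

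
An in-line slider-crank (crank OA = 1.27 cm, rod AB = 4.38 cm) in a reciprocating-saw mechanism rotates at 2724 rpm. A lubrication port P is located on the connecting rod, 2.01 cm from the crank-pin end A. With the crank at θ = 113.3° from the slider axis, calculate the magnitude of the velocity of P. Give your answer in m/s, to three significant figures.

ω = 285.3 rad/s.  Crank-pin speed |V_A| = rω = 3.6228 m/s, perpendicular to OA.
Rod angle: sinφ = −(r/L) sinθ ⇒ φ = -15.445°; ω_rod = −rω cosθ/√(L²−r²sin²θ) = +33.942 rad/s.
V_P = V_A + ω_rod × AP, with AP = 0.0201 m along the rod.
Components: V_Px = −rω sinθ − a·ω_rod·sinφ = -3.1456 m/s;  V_Py = rω cosθ + a·ω_rod·cosφ = -0.77537 m/s.
|V_P| = √(V_Px² + V_Py²) = 3.2398 m/s.

3.24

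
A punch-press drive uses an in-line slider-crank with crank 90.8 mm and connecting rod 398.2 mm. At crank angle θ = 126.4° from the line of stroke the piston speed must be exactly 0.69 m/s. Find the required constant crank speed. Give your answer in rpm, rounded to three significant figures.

105

For an in-line slider-crank, |v_piston| = rω|sinθ|·[1 + r cosθ/√(L² − r² sin²θ)].
With r = 0.0908 m, L = 0.3982 m, θ = 126.4°: the bracketed kinematic factor |dx/dθ| = 0.063024 m.
ω = v/|dx/dθ| = 0.69/0.063024 = 10.948 rad/s.
N = 60ω/(2π) = 104.55 rpm.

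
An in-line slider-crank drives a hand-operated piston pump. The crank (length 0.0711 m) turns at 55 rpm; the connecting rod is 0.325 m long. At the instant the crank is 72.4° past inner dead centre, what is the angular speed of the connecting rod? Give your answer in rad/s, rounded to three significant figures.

ω = 5.76 rad/s (converted from 55 rpm).
The rod makes angle φ with the slider axis where L sinφ = r sinθ; differentiating, L cosφ·φ̇ = r ω cosθ.
L cosφ = √(L² − r² sin²θ) = 0.31786 m.
|ω_rod| = r ω |cosθ| / √(L² − r² sin²θ) = 0.0711·5.76·0.30237/0.31786 = 0.38956 rad/s.

0.390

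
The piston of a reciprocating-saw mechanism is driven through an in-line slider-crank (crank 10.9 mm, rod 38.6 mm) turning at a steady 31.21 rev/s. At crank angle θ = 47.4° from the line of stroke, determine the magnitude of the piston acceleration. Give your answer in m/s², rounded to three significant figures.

ω = 2π·31.2 = 196.1 rad/s
x(θ) = r cosθ + √(L² − r² sin²θ); with ω constant, a = ω²·d²x/dθ².
d²x/dθ² = −r cosθ − r²(cos2θ)/√u − r⁴ sin²2θ/(4u^{3/2}),  u = L² − r² sin²θ = 0.00142558 m².
Substituting r = 0.0109 m, L = 0.0386 m, θ = 47.4°: d²x/dθ² = -0.0071797 m.
a = ω²·d²x/dθ² = (196.1)²·(-0.0071797) = -276.09 m/s²;  |a| = 276.09 m/s².

276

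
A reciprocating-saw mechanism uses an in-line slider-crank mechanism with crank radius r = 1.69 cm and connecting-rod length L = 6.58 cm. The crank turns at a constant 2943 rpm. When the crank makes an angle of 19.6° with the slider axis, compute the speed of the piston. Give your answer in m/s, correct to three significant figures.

ω = 2π·2943/60 = 308.2 rad/s
For an in-line slider-crank, x = r cosθ + √(L² − r² sin²θ), so v = −rω sinθ·[1 + r cosθ/√(L² − r² sin²θ)].
With r = 0.0169 m, L = 0.0658 m, θ = 19.6°: √(L² − r² sin²θ) = 0.065555 m.
v = −0.0169·308.2·0.33545·[1 + 0.0169·0.94206/0.065555] = -2.1715 m/s.
|v| = 2.1715 m/s.

2.17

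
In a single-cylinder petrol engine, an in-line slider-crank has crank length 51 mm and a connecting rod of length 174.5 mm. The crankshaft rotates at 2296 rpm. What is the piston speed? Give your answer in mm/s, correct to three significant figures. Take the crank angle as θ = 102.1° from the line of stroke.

11200

ω = 2π·2296/60 = 240.4 rad/s
For an in-line slider-crank, x = r cosθ + √(L² − r² sin²θ), so v = −rω sinθ·[1 + r cosθ/√(L² − r² sin²θ)].
With r = 0.051 m, L = 0.1745 m, θ = 102.1°: √(L² − r² sin²θ) = 0.16722 m.
v = −0.051·240.4·0.97778·[1 + 0.051·-0.20962/0.16722] = -11.223 m/s.
|v| = 11.223 m/s = 11223 mm/s.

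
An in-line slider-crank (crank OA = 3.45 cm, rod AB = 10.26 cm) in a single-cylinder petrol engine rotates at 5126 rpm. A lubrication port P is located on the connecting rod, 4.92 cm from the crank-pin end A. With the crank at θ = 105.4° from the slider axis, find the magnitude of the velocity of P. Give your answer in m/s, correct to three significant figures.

17.2

ω = 536.8 rad/s.  Crank-pin speed |V_A| = rω = 18.519 m/s, perpendicular to OA.
Rod angle: sinφ = −(r/L) sinθ ⇒ φ = -18.916°; ω_rod = −rω cosθ/√(L²−r²sin²θ) = +50.67 rad/s.
V_P = V_A + ω_rod × AP, with AP = 0.0492 m along the rod.
Components: V_Px = −rω sinθ − a·ω_rod·sinφ = -17.046 m/s;  V_Py = rω cosθ + a·ω_rod·cosφ = -2.5596 m/s.
|V_P| = √(V_Px² + V_Py²) = 17.237 m/s.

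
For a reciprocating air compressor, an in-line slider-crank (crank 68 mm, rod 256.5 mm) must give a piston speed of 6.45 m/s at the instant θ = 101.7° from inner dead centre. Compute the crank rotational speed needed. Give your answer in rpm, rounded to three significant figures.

980

For an in-line slider-crank, |v_piston| = rω|sinθ|·[1 + r cosθ/√(L² − r² sin²θ)].
With r = 0.068 m, L = 0.2565 m, θ = 101.7°: the bracketed kinematic factor |dx/dθ| = 0.06288 m.
ω = v/|dx/dθ| = 6.45/0.06288 = 102.58 rad/s.
N = 60ω/(2π) = 979.53 rpm.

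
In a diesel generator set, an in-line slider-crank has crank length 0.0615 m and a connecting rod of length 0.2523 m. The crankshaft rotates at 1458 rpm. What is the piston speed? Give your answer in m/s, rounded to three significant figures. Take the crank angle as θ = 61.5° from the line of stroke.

ω = 2π·1458/60 = 152.7 rad/s
For an in-line slider-crank, x = r cosθ + √(L² − r² sin²θ), so v = −rω sinθ·[1 + r cosθ/√(L² − r² sin²θ)].
With r = 0.0615 m, L = 0.2523 m, θ = 61.5°: √(L² − r² sin²θ) = 0.24644 m.
v = −0.0615·152.7·0.87882·[1 + 0.0615·0.47716/0.24644] = -9.2346 m/s.
|v| = 9.2346 m/s.

9.23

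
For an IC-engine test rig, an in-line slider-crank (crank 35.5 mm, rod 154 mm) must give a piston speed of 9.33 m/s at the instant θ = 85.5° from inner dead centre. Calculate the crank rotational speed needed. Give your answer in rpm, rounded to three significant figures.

For an in-line slider-crank, |v_piston| = rω|sinθ|·[1 + r cosθ/√(L² − r² sin²θ)].
With r = 0.0355 m, L = 0.154 m, θ = 85.5°: the bracketed kinematic factor |dx/dθ| = 0.036048 m.
ω = v/|dx/dθ| = 9.33/0.036048 = 258.82 rad/s.
N = 60ω/(2π) = 2471.5 rpm.

2470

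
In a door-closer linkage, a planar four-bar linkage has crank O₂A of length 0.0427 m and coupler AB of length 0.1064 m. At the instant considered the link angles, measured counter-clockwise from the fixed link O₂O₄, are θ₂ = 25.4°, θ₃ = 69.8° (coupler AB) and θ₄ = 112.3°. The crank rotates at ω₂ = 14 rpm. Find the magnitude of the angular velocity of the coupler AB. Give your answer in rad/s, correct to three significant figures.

ω₂ = 1.466 rad/s (from 14 rpm).
Differentiating the loop-closure r₂e^{iθ₂}+r₃e^{iθ₃}=r₁+r₄e^{iθ₄} gives r₂ω₂e^{iθ₂}+r₃ω₃e^{iθ₃}=r₄ω₄e^{iθ₄}.
Eliminating the other unknown: ω₃ = r₂ω₂ sin(θ₄−θ₂) / [r₃ sin(θ₃−θ₄)].
Numerator sine = +0.99854; denominator sine = -0.67559.
Result = 0.0427·1.466·(+0.99854) / (0.1064·(-0.67559)) = -0.86961 rad/s; magnitude 0.86961 rad/s.

0.870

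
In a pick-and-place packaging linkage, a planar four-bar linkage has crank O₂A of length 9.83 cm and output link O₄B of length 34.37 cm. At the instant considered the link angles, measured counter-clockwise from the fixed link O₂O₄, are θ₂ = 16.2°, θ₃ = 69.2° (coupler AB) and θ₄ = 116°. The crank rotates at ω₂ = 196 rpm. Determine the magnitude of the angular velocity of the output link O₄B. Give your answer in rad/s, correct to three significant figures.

6.43

ω₂ = 20.53 rad/s (from 196 rpm).
Differentiating the loop-closure r₂e^{iθ₂}+r₃e^{iθ₃}=r₁+r₄e^{iθ₄} gives r₂ω₂e^{iθ₂}+r₃ω₃e^{iθ₃}=r₄ω₄e^{iθ₄}.
Eliminating the other unknown: ω₄ = r₂ω₂ sin(θ₂−θ₃) / [r₄ sin(θ₄−θ₃)].
Numerator sine = -0.79864; denominator sine = +0.72897.
Result = 0.0983·20.53·(-0.79864) / (0.3437·(+0.72897)) = -6.4313 rad/s; magnitude 6.4313 rad/s.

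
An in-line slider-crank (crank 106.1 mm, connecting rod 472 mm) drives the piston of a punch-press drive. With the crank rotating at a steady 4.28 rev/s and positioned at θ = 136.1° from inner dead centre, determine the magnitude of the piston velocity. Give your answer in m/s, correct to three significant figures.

ω = 2π·4.28 = 26.89 rad/s
For an in-line slider-crank, x = r cosθ + √(L² − r² sin²θ), so v = −rω sinθ·[1 + r cosθ/√(L² − r² sin²θ)].
With r = 0.1061 m, L = 0.472 m, θ = 136.1°: √(L² − r² sin²θ) = 0.46623 m.
v = −0.1061·26.89·0.69340·[1 + 0.1061·-0.72055/0.46623] = -1.654 m/s.
|v| = 1.654 m/s.

1.65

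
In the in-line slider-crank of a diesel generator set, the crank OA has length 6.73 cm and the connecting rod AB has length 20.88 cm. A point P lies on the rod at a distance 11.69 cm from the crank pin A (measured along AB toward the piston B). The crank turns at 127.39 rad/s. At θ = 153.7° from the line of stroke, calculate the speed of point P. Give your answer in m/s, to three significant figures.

4.64

ω = 127.4 rad/s.  Crank-pin speed |V_A| = rω = 8.5733 m/s, perpendicular to OA.
Rod angle: sinφ = −(r/L) sinθ ⇒ φ = -8.210°; ω_rod = −rω cosθ/√(L²−r²sin²θ) = +37.191 rad/s.
V_P = V_A + ω_rod × AP, with AP = 0.1169 m along the rod.
Components: V_Px = −rω sinθ − a·ω_rod·sinφ = -3.1777 m/s;  V_Py = rω cosθ + a·ω_rod·cosφ = -3.3828 m/s.
|V_P| = √(V_Px² + V_Py²) = 4.6413 m/s.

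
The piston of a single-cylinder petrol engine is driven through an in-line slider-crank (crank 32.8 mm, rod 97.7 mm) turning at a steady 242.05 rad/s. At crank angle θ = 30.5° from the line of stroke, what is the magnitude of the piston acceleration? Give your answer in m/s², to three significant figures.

1990

ω = 242.1 rad/s
x(θ) = r cosθ + √(L² − r² sin²θ); with ω constant, a = ω²·d²x/dθ².
d²x/dθ² = −r cosθ − r²(cos2θ)/√u − r⁴ sin²2θ/(4u^{3/2}),  u = L² − r² sin²θ = 0.00926816 m².
Substituting r = 0.0328 m, L = 0.0977 m, θ = 30.5°: d²x/dθ² = -0.033927 m.
a = ω²·d²x/dθ² = (242.1)²·(-0.033927) = -1987.7 m/s²;  |a| = 1987.7 m/s².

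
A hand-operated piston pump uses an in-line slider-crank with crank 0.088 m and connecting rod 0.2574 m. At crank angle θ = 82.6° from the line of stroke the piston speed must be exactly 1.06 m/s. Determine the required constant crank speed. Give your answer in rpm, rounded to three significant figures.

111

For an in-line slider-crank, |v_piston| = rω|sinθ|·[1 + r cosθ/√(L² − r² sin²θ)].
With r = 0.088 m, L = 0.2574 m, θ = 82.6°: the bracketed kinematic factor |dx/dθ| = 0.091352 m.
ω = v/|dx/dθ| = 1.06/0.091352 = 11.604 rad/s.
N = 60ω/(2π) = 110.81 rpm.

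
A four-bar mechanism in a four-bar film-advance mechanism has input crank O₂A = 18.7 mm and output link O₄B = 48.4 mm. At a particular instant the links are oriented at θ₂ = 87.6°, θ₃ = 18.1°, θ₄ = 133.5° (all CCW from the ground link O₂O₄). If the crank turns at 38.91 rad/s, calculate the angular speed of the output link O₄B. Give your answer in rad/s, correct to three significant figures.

15.6

ω₂ = 38.91 rad/s
Differentiating the loop-closure r₂e^{iθ₂}+r₃e^{iθ₃}=r₁+r₄e^{iθ₄} gives r₂ω₂e^{iθ₂}+r₃ω₃e^{iθ₃}=r₄ω₄e^{iθ₄}.
Eliminating the other unknown: ω₄ = r₂ω₂ sin(θ₂−θ₃) / [r₄ sin(θ₄−θ₃)].
Numerator sine = +0.93667; denominator sine = +0.90334.
Result = 0.0187·38.91·(+0.93667) / (0.0484·(+0.90334)) = +15.588 rad/s; magnitude 15.588 rad/s.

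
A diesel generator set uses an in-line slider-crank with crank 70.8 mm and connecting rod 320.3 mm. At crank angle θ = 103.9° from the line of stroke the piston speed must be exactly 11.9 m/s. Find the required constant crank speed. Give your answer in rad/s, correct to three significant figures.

183

For an in-line slider-crank, |v_piston| = rω|sinθ|·[1 + r cosθ/√(L² − r² sin²θ)].
With r = 0.0708 m, L = 0.3203 m, θ = 103.9°: the bracketed kinematic factor |dx/dθ| = 0.06499 m.
ω = v/|dx/dθ| = 11.9/0.06499 = 183.1 rad/s.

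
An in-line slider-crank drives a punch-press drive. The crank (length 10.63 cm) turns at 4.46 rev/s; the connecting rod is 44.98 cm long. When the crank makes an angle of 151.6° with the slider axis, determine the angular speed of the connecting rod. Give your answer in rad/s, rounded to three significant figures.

ω = 28.02 rad/s (converted from 4.46 rev/s).
The rod makes angle φ with the slider axis where L sinφ = r sinθ; differentiating, L cosφ·φ̇ = r ω cosθ.
L cosφ = √(L² − r² sin²θ) = 0.44695 m.
|ω_rod| = r ω |cosθ| / √(L² − r² sin²θ) = 0.1063·28.02·0.87965/0.44695 = 5.8627 rad/s.

5.86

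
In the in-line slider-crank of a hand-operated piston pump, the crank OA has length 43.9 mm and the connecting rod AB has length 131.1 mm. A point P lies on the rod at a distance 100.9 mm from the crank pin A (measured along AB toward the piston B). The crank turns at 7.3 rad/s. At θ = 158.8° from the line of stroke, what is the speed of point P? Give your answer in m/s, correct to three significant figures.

0.112

ω = 7.3 rad/s.  Crank-pin speed |V_A| = rω = 0.32047 m/s, perpendicular to OA.
Rod angle: sinφ = −(r/L) sinθ ⇒ φ = -6.955°; ω_rod = −rω cosθ/√(L²−r²sin²θ) = +2.2959 rad/s.
V_P = V_A + ω_rod × AP, with AP = 0.1009 m along the rod.
Components: V_Px = −rω sinθ − a·ω_rod·sinφ = -0.087837 m/s;  V_Py = rω cosθ + a·ω_rod·cosφ = -0.068827 m/s.
|V_P| = √(V_Px² + V_Py²) = 0.11159 m/s.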